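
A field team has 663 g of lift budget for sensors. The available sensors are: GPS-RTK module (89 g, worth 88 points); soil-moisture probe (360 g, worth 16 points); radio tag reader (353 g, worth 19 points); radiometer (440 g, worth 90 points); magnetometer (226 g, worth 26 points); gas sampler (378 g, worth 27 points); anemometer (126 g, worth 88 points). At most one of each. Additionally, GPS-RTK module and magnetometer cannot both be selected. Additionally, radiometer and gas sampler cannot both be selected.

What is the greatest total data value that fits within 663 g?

266

Ranking by ratio (data value/g): GPS-RTK module 0.99, anemometer 0.70, radiometer 0.20, magnetometer 0.12.
Best packing: GPS-RTK module + radiometer + anemometer — 655 g, 266 total.
An exhaustive check of the 128 subsets confirms 266.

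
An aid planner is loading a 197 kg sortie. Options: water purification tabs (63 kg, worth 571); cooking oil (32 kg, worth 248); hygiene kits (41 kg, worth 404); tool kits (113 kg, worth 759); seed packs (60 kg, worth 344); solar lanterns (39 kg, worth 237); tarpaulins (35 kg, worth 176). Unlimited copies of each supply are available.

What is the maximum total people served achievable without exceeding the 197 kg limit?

1864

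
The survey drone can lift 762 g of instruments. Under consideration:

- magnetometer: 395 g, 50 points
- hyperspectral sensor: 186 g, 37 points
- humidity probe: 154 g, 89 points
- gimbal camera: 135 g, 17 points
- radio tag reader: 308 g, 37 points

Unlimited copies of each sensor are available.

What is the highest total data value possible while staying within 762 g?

The ratio ordering already packs tightly: 4×humidity probe + gimbal camera, 751 g, 373.
Nothing else within 762 g beats 373.

373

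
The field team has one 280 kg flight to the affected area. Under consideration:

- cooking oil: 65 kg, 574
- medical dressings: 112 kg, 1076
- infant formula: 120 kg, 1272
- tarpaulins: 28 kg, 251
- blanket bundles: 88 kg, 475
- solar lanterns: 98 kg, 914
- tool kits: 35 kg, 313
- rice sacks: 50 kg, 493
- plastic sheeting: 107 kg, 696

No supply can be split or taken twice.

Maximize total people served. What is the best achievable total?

2679

Ranking by ratio (people served/kg): infant formula 10.60, rice sacks 9.86, medical dressings 9.61.
Taking infant formula + solar lanterns + rice sacks: 268 kg used, 2679 in people served.
Runner-up medical dressings + infant formula + tool kits tops out at 2661.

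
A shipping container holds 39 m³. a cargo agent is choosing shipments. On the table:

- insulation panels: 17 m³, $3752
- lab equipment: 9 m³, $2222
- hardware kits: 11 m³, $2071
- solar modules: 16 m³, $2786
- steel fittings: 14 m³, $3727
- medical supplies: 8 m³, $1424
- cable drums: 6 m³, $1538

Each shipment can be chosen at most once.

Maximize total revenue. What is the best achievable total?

Filling by ratio: lab equipment + steel fittings + medical supplies + cable drums for 8911, with 2 m³ left unused.
The 17 m³ tied up in lab equipment and medical supplies is better spent on insulation panels — total rises to 9017 (37 m³).

9017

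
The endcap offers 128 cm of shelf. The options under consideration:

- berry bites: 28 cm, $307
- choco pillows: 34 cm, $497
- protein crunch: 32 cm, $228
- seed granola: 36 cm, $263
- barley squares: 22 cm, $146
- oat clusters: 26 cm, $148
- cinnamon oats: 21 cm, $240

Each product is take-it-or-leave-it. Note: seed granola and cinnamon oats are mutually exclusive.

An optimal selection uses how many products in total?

4

Best achievable weekly sales is 1272.
One optimal bundle: berry bites + choco pillows + protein crunch + cinnamon oats (115 cm).
Every optimal selection uses 4 products.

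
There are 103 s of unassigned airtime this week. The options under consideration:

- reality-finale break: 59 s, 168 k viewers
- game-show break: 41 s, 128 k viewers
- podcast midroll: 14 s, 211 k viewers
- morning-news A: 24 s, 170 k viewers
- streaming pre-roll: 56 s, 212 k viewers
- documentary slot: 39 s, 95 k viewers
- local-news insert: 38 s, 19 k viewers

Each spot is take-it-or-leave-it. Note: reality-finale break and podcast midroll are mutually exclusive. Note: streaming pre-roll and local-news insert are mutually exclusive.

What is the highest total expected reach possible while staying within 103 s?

Taking podcast midroll + morning-news A + streaming pre-roll: 94 s used, 593 in expected reach.
The closest alternative, game-show break + podcast midroll + morning-news A, reaches only 509.

593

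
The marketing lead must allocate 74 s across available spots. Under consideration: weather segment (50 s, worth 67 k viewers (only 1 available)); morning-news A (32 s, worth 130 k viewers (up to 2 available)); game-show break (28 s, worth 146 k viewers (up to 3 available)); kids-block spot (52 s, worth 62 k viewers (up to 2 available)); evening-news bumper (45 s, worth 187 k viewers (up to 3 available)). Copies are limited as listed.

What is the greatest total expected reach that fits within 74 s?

333

Ranking by ratio (expected reach/s): game-show break 5.21, evening-news bumper 4.16, morning-news A 4.06.
Taking the top-ratio spots first gives 2×game-show break for 292 (56 s).
Dropping game-show break frees 28 s; slotting in evening-news bumper (45 s) lifts the total to 333 at 73 s.
Nothing else within 74 s beats 333.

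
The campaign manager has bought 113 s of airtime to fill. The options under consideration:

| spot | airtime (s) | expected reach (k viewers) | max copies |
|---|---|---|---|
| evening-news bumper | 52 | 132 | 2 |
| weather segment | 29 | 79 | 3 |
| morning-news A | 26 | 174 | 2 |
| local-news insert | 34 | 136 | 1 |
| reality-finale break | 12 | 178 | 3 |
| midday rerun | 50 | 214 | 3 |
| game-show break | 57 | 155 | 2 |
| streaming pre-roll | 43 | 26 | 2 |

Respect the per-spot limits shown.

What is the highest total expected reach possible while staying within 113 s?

Ranking by ratio (expected reach/s): reality-finale break 14.83, morning-news A 6.69, midday rerun 4.28.
Greedy by ratio would take 2×morning-news A + 3×reality-finale break: 88 s used, total 882.
Replace morning-news A with midday rerun: the trade gains 40 net, giving 922 at 112 s.
Nothing else within 113 s beats 922.

922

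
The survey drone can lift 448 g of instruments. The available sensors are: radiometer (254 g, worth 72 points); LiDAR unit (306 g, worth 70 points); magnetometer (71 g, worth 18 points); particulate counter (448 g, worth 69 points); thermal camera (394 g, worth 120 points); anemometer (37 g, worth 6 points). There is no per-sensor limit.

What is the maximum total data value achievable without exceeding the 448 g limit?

126

Thermal camera + anemometer uses 431 of the 448 g and totals 126.
No other feasible combination exceeds 126.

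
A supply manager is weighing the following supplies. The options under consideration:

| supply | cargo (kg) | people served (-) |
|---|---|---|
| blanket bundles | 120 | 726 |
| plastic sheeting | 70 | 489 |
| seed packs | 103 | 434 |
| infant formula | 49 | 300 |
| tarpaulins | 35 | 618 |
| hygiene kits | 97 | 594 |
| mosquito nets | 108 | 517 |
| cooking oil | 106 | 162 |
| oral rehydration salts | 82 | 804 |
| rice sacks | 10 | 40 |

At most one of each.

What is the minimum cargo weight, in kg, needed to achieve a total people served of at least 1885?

Need the lightest bundle worth ≥ 1885.
plastic sheeting + tarpaulins + oral rehydration salts reaches 1911 using 187 kg.
No combination under 187 kg hits 1885.

187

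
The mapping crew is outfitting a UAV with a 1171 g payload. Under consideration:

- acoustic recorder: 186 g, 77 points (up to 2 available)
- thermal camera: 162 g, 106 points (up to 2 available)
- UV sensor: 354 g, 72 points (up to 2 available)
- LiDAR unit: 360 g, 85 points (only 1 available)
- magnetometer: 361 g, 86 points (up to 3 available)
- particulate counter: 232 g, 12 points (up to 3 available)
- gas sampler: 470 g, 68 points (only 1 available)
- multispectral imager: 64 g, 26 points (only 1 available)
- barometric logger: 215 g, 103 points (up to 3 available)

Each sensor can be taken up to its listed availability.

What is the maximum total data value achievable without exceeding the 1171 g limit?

598

By data value per g: thermal camera 0.65, barometric logger 0.48, acoustic recorder 0.41 lead.
Taking acoustic recorder + 2×thermal camera + 3×barometric logger: 1155 g used, 598 in data value.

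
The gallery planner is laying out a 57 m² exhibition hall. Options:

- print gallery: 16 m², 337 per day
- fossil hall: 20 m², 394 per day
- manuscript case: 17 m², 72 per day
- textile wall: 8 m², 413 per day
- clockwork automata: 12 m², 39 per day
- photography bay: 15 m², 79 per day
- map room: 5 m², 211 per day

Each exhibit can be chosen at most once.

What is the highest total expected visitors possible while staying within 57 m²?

1355

The ratio ordering already packs tightly: print gallery + fossil hall + textile wall + map room, 49 m², 1355.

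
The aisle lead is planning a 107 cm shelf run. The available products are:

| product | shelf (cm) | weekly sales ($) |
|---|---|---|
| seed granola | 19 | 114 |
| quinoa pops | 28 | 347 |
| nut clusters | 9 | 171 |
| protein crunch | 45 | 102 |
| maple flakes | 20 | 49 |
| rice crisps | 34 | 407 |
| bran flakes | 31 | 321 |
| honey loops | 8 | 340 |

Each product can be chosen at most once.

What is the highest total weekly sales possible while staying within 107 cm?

1415

Filling by ratio: seed granola + quinoa pops + nut clusters + rice crisps + honey loops for 1379, with 9 cm left unused.
Dropping seed granola and nut clusters frees 28 cm; slotting in bran flakes (31 cm) lifts the total to 1415 at 101 cm.
Nothing else within 107 cm beats 1415.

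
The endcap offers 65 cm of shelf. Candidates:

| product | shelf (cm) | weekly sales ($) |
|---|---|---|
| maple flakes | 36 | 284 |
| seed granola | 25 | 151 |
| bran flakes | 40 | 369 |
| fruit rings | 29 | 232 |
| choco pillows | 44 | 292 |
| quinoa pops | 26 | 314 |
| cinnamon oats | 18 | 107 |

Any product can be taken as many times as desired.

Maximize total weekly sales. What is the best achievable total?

628

Taking 2×quinoa pops: 52 cm used, 628 in weekly sales.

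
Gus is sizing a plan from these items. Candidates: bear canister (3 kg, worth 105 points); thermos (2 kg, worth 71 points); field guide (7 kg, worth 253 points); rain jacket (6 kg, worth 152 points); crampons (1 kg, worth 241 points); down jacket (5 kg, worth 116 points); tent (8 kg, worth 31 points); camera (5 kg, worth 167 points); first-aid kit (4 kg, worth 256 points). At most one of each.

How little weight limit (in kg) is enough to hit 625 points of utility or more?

10

Minimise kg subject to total utility ≥ 625.
Taking bear canister + thermos + crampons + first-aid kit gives 673 (≥ 625) for 10 kg.
Any bundle with less than 10 kg falls short of 625.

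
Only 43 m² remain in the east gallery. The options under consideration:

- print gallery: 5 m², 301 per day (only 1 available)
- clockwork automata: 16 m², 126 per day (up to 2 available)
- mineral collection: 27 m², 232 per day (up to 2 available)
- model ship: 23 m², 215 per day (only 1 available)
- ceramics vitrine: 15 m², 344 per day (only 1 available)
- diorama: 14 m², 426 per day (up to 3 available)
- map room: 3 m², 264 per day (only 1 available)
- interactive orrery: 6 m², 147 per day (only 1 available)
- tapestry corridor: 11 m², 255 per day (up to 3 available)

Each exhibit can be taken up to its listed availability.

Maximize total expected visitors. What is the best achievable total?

Density check — map room 88.00, print gallery 60.20, diorama 30.43 are the best per m².
Taking print gallery + 2×diorama + map room + interactive orrery: 42 m² used, 1564 in expected visitors.
No other feasible combination exceeds 1564.

1564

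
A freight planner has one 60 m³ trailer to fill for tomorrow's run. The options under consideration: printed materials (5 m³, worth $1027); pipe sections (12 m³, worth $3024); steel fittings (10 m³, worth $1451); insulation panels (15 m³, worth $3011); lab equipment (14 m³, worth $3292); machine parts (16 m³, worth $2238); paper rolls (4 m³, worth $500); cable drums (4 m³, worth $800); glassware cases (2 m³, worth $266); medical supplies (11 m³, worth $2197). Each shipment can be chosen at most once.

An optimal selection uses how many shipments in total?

6

Optimal total is 12824.
One optimal bundle: pipe sections + insulation panels + lab equipment + paper rolls + cable drums + medical supplies (60 m³).
Any selection reaching 12824 contains exactly 6 shipments.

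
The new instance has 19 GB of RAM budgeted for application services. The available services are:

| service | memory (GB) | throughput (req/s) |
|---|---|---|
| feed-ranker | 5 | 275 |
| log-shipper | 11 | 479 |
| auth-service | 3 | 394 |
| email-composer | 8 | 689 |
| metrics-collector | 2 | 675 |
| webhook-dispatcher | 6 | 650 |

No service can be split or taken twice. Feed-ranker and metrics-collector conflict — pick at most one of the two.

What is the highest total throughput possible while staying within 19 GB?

By throughput per GB: metrics-collector 337.50, auth-service 131.33, webhook-dispatcher 108.33, email-composer 86.12 lead.
Taking auth-service + email-composer + metrics-collector + webhook-dispatcher: 19 GB used, 2408 in throughput.
That's the maximum — no feasible swap from here does better than 2408.

2408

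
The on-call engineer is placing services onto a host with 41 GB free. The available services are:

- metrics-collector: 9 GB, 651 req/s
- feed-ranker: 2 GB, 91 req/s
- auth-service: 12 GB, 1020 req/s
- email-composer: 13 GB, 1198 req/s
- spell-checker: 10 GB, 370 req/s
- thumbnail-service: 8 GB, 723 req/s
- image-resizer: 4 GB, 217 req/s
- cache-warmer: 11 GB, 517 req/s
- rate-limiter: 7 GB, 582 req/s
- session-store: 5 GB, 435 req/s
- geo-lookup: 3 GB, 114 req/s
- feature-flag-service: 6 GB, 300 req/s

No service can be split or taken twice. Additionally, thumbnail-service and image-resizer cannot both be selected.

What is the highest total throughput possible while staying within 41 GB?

A density-first pass picks feed-ranker + auth-service + email-composer + thumbnail-service + session-store — 3467 at 40 GB.
Replace feed-ranker and session-store with rate-limiter: the trade gains 56 net, giving 3523 at 40 GB.

3523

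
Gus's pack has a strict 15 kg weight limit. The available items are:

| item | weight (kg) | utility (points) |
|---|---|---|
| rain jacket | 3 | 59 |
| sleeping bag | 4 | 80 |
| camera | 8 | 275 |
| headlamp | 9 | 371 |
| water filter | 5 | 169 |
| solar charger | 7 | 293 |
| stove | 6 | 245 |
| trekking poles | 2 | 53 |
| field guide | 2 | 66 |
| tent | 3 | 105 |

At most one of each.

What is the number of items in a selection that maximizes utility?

Optimal total is 616.
One optimal bundle: headlamp + stove (15 kg).
All optima have 2 items.

2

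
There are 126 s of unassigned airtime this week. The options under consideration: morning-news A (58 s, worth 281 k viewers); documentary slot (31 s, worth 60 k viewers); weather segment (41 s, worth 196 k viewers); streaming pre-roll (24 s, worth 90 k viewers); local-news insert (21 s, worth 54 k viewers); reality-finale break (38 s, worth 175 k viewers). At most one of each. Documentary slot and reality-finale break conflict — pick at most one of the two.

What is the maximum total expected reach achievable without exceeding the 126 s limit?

Morning-news A + weather segment + streaming pre-roll uses 123 of the 126 s and totals 567.
That's the maximum — no feasible swap from here does better than 567.

567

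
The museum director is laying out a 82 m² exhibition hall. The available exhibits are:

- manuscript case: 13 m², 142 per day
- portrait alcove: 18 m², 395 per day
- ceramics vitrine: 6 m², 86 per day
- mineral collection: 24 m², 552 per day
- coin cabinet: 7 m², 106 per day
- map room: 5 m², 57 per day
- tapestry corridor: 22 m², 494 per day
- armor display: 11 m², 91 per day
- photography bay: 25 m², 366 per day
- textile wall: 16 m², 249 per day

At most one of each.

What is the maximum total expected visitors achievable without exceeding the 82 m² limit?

1690

Best packing: portrait alcove + ceramics vitrine + mineral collection + coin cabinet + map room + tapestry corridor — 82 m², 1690 total.
Portrait alcove + mineral collection + tapestry corridor + textile wall (80 m²) also reaches 1690 — a tie, but nothing goes higher.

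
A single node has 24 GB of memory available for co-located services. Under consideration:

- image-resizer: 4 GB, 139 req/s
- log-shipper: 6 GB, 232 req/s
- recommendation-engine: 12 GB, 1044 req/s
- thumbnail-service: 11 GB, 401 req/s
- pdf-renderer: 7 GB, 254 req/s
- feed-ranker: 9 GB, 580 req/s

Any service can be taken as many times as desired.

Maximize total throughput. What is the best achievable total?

2088

By throughput per GB: recommendation-engine 87.00, feed-ranker 64.44, log-shipper 38.67, thumbnail-service 36.45 lead.
The ratio ordering already packs tightly: 2×recommendation-engine, 24 GB, 2088.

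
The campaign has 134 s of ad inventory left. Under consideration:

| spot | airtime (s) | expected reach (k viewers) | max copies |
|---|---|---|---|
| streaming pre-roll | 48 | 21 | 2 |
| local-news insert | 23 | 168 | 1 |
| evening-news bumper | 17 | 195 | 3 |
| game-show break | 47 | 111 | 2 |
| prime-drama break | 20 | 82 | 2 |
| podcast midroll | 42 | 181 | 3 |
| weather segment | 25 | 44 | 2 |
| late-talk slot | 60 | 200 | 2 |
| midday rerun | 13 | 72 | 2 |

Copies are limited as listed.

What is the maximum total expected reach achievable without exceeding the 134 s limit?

Taking the top-ratio spots first gives local-news insert + 3×evening-news bumper + prime-drama break + 2×midday rerun for 979 (120 s).
Replace prime-drama break and midday rerun with podcast midroll: the trade gains 27 net, giving 1006 at 129 s.
Nothing else within 134 s beats 1006.

1006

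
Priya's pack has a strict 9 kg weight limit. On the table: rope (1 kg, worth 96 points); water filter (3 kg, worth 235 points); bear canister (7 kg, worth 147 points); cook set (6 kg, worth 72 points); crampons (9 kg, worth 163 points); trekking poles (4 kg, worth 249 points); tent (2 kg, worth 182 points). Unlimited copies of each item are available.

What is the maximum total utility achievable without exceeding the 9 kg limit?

Density check — rope 96.00, tent 91.00, water filter 78.33, trekking poles 62.25 are the best per kg.
Taking 9×rope: 9 kg used, 864 in utility.
That's the maximum — no swap from here does better than 864.

864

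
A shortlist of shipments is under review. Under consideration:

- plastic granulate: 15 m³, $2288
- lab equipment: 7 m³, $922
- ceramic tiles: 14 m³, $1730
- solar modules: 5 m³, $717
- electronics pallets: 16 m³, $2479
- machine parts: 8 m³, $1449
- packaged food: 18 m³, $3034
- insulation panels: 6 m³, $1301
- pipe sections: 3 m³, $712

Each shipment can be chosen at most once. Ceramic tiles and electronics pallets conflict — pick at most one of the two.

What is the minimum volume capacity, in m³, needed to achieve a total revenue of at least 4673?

27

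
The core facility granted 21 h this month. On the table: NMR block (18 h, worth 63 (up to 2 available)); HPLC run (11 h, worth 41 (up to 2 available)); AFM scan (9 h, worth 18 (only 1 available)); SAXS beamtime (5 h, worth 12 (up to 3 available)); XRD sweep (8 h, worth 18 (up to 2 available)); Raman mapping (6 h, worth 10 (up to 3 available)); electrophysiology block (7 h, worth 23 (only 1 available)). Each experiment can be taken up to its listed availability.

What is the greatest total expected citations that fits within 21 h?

65

Taking the top-ratio experiments first gives HPLC run + electrophysiology block for 64 (18 h).
The 7 h tied up in electrophysiology block is better spent on 2×SAXS beamtime — total rises to 65 (21 h).
Every other selection either busts 21 h or exceeds an availability limit or fails to beat 65.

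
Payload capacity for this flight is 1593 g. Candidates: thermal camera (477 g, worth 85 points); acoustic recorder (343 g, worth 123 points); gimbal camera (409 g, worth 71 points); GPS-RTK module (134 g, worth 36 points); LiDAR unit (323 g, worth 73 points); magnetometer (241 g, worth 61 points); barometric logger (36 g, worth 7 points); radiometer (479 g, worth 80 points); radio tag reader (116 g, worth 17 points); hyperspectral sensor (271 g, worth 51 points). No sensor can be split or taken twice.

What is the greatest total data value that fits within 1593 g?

385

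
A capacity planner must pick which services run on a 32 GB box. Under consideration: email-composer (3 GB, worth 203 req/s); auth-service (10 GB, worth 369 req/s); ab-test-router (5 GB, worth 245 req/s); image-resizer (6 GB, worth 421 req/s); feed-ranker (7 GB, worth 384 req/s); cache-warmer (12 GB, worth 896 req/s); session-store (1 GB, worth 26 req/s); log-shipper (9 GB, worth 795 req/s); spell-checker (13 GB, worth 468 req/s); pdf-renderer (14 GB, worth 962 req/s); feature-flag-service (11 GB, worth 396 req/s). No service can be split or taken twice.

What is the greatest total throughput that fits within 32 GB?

Filling by ratio: email-composer + image-resizer + cache-warmer + session-store + log-shipper for 2341, with 1 GB left unused.
The 13 GB tied up in cache-warmer and session-store is better spent on pdf-renderer — total rises to 2381 (32 GB).
The closest alternative, ab-test-router + image-resizer + cache-warmer + log-shipper, reaches only 2357.

2381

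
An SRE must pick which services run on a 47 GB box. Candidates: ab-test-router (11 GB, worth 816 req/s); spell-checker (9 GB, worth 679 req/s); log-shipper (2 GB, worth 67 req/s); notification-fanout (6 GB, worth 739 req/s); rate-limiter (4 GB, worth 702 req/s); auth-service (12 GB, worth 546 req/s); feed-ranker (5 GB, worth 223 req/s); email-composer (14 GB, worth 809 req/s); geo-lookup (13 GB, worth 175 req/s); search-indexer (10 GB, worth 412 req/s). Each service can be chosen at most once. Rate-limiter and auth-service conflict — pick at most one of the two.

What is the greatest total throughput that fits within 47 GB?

3812

By throughput per GB: rate-limiter 175.50, notification-fanout 123.17, spell-checker 75.44 lead.
Taking ab-test-router + spell-checker + log-shipper + notification-fanout + rate-limiter + email-composer: 46 GB used, 3812 in throughput.
The closest alternative, ab-test-router + spell-checker + notification-fanout + rate-limiter + email-composer, reaches only 3745.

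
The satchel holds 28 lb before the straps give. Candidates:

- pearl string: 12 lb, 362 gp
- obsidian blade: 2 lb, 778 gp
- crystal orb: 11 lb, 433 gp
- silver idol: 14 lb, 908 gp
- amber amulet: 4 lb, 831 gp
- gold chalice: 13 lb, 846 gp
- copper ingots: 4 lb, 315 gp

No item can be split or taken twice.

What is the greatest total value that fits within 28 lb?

2832

The ratio heuristic lands on obsidian blade + amber amulet + gold chalice + copper ingots (2770) but leaves 5 lb idle.
Dropping gold chalice frees 13 lb; slotting in silver idol (14 lb) lifts the total to 2832 at 24 lb.
Next best is obsidian blade + amber amulet + gold chalice + copper ingots at 2770 (23 lb) — short by 62.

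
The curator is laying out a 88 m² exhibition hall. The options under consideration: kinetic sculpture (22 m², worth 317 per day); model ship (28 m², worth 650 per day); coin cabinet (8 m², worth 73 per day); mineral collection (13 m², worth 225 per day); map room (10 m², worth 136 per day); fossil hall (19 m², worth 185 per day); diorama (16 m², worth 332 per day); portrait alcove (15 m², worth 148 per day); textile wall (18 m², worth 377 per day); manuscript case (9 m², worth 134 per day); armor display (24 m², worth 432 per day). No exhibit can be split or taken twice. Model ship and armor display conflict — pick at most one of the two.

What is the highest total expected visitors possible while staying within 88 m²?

1720

Taking model ship + mineral collection + map room + diorama + textile wall: 85 m² used, 1720 in expected visitors.
No other feasible combination exceeds 1720.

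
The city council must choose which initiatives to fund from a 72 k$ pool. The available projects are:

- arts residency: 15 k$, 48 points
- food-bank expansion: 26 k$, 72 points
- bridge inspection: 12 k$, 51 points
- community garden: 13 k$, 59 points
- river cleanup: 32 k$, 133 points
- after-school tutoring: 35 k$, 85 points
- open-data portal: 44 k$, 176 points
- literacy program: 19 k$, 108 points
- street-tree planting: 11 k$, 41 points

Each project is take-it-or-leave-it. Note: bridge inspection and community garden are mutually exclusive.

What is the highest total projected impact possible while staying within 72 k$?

300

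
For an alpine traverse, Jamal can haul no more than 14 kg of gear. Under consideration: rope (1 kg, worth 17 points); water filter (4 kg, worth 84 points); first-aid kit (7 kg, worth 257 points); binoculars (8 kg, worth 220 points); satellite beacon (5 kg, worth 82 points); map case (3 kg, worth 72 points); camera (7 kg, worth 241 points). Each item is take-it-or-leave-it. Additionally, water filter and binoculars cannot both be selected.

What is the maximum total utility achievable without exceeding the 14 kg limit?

498

Taking first-aid kit + camera: 14 kg used, 498 in utility.
Nothing else feasible within 14 kg beats 498.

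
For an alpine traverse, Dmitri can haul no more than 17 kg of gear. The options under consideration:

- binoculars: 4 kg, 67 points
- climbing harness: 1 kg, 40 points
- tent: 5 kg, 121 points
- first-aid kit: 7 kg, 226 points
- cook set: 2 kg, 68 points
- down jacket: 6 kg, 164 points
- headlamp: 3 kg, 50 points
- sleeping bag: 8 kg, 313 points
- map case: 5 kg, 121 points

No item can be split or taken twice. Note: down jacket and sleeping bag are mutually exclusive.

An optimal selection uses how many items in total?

Optimal total is 607.
For example first-aid kit + cook set + sleeping bag achieves it, using 17 kg.
All optima have 3 items.

3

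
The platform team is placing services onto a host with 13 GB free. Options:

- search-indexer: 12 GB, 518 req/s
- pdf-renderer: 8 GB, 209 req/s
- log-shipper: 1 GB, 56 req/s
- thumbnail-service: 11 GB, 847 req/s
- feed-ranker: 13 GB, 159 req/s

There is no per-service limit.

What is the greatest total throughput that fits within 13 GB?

959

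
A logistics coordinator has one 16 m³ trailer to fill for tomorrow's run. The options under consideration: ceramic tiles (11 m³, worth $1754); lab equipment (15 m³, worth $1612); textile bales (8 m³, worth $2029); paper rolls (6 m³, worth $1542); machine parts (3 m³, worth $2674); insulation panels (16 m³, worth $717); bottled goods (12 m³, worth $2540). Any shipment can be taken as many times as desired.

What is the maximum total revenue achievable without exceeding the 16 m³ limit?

13370

5×machine parts uses 15 of the 16 m³ and totals 13370.
The spare 1 m³ is too small for any remaining shipment, and no exchange beats 13370.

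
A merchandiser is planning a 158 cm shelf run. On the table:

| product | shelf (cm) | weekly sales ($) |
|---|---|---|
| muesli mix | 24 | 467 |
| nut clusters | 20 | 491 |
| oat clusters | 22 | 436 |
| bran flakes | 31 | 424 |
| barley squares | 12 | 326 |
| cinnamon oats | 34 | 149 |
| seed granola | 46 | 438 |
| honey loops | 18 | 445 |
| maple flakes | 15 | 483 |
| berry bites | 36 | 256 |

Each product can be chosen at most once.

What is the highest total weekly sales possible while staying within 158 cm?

3086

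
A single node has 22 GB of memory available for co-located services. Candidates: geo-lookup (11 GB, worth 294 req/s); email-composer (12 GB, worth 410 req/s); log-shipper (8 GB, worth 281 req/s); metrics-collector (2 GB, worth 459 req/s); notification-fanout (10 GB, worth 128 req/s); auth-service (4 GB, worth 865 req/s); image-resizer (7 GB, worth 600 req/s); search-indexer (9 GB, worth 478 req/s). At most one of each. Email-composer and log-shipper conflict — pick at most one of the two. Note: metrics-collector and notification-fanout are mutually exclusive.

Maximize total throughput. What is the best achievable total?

2402

Taking metrics-collector + auth-service + image-resizer + search-indexer: 22 GB used, 2402 in throughput.
No other feasible combination exceeds 2402.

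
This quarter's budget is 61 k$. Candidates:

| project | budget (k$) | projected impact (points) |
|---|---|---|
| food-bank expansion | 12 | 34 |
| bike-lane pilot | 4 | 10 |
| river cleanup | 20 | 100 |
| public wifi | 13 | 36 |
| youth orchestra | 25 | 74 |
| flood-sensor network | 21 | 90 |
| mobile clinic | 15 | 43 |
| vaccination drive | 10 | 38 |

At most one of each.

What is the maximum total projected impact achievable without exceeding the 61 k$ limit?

243

Greedy by ratio would take bike-lane pilot + river cleanup + flood-sensor network + vaccination drive: 55 k$ used, total 238.
The 10 k$ tied up in vaccination drive is better spent on mobile clinic — total rises to 243 (60 k$).
The closest alternative, bike-lane pilot + river cleanup + flood-sensor network + vaccination drive, reaches only 238.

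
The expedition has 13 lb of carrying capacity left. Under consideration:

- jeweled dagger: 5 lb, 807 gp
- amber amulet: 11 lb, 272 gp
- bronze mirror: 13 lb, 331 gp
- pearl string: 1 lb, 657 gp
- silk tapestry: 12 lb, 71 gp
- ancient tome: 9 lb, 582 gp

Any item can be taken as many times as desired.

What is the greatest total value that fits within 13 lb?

8541

Taking 13×pearl string: 13 lb used, 8541 in value.
Every other selection either busts 13 lb or fails to beat 8541.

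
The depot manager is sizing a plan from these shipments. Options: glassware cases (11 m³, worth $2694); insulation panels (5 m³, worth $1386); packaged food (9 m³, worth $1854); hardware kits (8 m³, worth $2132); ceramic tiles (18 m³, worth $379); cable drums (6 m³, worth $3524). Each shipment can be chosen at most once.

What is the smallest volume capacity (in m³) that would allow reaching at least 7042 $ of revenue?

19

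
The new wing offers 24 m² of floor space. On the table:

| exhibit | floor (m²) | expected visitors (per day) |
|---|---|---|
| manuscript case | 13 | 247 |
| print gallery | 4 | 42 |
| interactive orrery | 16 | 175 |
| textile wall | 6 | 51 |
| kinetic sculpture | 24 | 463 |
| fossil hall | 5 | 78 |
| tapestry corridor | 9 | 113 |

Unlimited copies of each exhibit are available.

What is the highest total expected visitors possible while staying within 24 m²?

463

Best packing: kinetic sculpture — 24 m², 463 total.
Nothing else within 24 m² beats 463.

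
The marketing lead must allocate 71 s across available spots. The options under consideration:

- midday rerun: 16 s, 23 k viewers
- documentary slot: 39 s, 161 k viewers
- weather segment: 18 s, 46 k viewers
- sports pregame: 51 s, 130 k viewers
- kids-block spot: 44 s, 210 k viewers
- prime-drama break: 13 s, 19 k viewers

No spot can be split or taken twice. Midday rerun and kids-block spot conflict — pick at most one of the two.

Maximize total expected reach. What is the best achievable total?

256

The ratio ordering already packs tightly: weather segment + kids-block spot, 62 s, 256.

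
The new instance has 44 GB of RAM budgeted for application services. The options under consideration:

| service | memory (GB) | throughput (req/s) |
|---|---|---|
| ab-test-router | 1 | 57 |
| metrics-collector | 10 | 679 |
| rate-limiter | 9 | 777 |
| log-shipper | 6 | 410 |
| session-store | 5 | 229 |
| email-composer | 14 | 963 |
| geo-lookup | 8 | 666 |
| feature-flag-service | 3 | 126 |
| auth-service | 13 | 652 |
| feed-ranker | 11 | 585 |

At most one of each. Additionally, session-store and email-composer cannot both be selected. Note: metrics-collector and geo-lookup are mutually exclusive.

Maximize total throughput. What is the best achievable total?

Ranking by ratio (throughput/GB): rate-limiter 86.33, geo-lookup 83.25, email-composer 68.79, log-shipper 68.33.
Best packing: rate-limiter + email-composer + geo-lookup + auth-service — 44 GB, 3058 total.
Runner-up ab-test-router + rate-limiter + email-composer + geo-lookup + feed-ranker tops out at 3048.

3058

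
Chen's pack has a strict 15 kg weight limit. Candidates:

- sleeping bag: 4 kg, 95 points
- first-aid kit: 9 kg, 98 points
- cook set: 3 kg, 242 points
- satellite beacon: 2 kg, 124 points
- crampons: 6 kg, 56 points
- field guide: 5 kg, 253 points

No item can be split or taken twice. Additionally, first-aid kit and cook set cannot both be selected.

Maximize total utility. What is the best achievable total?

714

Ranking by ratio (utility/kg): cook set 80.67, satellite beacon 62.00, field guide 50.60, sleeping bag 23.75.
The ratio ordering already packs tightly: sleeping bag + cook set + satellite beacon + field guide, 14 kg, 714.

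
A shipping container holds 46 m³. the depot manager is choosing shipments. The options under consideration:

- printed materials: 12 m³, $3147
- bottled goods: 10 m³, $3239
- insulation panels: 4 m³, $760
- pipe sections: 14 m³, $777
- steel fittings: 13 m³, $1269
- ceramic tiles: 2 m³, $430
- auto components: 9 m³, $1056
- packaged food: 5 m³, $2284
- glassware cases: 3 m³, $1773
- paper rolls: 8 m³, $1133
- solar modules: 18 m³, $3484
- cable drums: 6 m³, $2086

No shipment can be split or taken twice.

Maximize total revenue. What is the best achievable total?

14092

Greedy by ratio would take printed materials + bottled goods + insulation panels + ceramic tiles + packaged food + glassware cases + cable drums: 42 m³ used, total 13719.
Replace insulation panels with paper rolls: the trade gains 373 net, giving 14092 at 46 m³.
Nothing else within 46 m³ beats 14092.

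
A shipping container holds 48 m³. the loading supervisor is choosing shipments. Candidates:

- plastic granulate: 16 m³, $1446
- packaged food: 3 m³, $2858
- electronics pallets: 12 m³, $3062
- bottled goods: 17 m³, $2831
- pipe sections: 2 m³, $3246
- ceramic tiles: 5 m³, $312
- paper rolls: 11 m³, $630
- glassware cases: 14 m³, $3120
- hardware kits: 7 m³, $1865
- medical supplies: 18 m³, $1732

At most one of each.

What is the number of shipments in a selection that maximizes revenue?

5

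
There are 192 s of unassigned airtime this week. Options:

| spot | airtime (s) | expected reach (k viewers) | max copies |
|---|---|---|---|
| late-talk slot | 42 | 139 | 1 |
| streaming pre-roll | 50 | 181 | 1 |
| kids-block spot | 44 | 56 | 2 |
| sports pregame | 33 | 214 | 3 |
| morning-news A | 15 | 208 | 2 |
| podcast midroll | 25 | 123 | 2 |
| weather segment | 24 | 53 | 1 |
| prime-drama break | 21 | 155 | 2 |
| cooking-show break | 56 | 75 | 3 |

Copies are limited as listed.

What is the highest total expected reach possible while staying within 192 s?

1400

Ranking by ratio (expected reach/s): morning-news A 13.87, prime-drama break 7.38, sports pregame 6.48.
A density-first pass picks 3×sports pregame + 2×morning-news A + 2×prime-drama break — 1368 at 171 s.
Dropping sports pregame frees 33 s; slotting in 2×podcast midroll (50 s) lifts the total to 1400 at 188 s.
No other feasible combination exceeds 1400.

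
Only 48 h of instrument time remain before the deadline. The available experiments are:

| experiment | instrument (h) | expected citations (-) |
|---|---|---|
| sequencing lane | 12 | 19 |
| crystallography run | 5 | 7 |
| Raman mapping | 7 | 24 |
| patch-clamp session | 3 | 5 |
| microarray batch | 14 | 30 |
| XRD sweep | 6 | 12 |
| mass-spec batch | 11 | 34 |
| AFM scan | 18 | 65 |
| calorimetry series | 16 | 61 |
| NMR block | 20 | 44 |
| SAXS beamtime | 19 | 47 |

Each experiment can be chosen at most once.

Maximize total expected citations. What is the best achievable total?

165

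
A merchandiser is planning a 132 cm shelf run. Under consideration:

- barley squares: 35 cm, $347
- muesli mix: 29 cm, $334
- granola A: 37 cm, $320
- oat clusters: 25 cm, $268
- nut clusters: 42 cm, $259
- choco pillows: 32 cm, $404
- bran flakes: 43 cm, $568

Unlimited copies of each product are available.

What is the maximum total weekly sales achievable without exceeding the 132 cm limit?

1704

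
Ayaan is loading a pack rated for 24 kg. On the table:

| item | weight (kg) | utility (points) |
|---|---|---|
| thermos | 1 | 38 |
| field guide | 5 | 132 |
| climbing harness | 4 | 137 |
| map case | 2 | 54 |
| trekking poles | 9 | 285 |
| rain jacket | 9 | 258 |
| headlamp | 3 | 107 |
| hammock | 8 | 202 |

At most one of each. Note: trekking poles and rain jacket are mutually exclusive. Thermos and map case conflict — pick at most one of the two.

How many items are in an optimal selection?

The maximum utility within 24 kg is 731.
climbing harness + trekking poles + headlamp + hammock hits 731 at 24 kg.
Any selection reaching 731 contains exactly 4 items.

4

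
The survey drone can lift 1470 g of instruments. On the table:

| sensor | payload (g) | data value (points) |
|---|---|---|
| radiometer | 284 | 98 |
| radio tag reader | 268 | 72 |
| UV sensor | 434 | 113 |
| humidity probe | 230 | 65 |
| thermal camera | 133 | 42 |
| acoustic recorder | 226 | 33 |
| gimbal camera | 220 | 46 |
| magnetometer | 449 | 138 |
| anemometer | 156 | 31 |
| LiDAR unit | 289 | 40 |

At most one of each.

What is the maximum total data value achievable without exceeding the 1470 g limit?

Greedy by ratio would take radiometer + radio tag reader + humidity probe + thermal camera + magnetometer: 1364 g used, total 415.
Replace radio tag reader and humidity probe with UV sensor + anemometer: the trade gains 7 net, giving 422 at 1456 g.

422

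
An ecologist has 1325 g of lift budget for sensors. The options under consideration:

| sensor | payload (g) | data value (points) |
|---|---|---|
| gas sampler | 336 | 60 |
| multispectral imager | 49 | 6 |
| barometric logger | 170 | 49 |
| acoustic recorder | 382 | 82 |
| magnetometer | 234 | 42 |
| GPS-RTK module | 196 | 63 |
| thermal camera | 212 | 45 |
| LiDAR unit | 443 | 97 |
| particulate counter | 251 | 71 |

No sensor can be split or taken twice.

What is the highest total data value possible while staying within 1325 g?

331

Ranking by ratio (data value/g): GPS-RTK module 0.32, barometric logger 0.29, particulate counter 0.28.
Best packing: multispectral imager + barometric logger + GPS-RTK module + thermal camera + LiDAR unit + particulate counter — 1321 g, 331 total.
Next best is barometric logger + GPS-RTK module + thermal camera + LiDAR unit + particulate counter at 325 (1272 g) — short by 6.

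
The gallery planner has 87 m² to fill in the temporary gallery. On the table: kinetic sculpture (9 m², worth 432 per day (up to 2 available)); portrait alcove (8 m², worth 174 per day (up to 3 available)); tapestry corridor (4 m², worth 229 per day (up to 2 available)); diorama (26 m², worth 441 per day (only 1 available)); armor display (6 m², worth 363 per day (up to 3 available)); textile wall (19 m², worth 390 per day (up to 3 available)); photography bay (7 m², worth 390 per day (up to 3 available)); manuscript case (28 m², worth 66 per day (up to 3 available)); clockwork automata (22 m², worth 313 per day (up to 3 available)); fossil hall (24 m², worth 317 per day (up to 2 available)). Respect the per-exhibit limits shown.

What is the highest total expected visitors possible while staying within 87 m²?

3971

A density-first pass picks 2×kinetic sculpture + 2×portrait alcove + 2×tapestry corridor + 3×armor display + 3×photography bay — 3929 at 81 m².
Replace 2×portrait alcove with textile wall: the trade gains 42 net, giving 3971 at 84 m².
Nothing else within 87 m² beats 3971.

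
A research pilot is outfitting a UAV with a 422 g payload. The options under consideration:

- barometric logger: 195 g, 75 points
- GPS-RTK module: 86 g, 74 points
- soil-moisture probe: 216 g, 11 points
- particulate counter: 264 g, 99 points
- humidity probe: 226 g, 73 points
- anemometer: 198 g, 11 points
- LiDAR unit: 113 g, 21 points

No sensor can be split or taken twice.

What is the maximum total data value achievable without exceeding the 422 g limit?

173

By data value per g: GPS-RTK module 0.86, barometric logger 0.38, particulate counter 0.38, humidity probe 0.32 lead.
Filling by ratio: barometric logger + GPS-RTK module + LiDAR unit for 170, with 28 g left unused.
Replace barometric logger and LiDAR unit with particulate counter: the trade gains 3 net, giving 173 at 350 g.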